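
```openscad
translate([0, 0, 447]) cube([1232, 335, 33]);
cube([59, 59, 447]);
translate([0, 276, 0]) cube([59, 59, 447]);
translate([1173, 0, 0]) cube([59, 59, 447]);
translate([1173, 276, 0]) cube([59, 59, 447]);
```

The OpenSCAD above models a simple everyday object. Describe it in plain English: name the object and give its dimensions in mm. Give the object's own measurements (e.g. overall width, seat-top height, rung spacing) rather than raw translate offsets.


A bench: a 1232×335 mm seat slab, 33 mm thick, top at z = 480 mm, on four 59×59 mm square legs flush with the seat corners and standing on z = 0.


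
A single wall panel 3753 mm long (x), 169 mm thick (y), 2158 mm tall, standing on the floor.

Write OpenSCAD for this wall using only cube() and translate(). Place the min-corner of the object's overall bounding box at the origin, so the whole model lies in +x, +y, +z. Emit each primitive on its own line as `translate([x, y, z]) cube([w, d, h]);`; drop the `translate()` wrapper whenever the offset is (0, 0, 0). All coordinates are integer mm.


cube([3753, 169, 2158]);


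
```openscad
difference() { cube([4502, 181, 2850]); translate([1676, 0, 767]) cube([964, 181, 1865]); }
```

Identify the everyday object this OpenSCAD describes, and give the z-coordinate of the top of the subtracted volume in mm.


A wall with a window opening. The window head height is 2632 mm.

A wall with a rectangular opening subtracted — a window. Sill at z = 767, opening 1865 mm tall, so the head is at 767 + 1865 = 2632 mm.


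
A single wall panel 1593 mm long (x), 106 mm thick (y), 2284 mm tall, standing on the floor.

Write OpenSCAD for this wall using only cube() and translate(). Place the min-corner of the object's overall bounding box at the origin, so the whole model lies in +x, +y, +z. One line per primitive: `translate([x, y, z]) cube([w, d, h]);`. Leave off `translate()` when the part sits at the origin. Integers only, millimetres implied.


cube([1593, 106, 2284]);


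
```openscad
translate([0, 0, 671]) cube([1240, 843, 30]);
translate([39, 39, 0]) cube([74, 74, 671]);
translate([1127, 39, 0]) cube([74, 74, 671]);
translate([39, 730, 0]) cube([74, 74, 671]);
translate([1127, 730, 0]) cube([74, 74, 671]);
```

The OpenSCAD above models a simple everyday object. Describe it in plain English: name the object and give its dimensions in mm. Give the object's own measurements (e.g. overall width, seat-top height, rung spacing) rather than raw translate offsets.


A table: top 1240 mm (x) × 843 mm (y), 30 mm thick, upper face at z = 701 mm, on four 74×74 mm square legs, each inset 39 mm from the nearest pair of top edges from z = 0 to the bottom of the top.


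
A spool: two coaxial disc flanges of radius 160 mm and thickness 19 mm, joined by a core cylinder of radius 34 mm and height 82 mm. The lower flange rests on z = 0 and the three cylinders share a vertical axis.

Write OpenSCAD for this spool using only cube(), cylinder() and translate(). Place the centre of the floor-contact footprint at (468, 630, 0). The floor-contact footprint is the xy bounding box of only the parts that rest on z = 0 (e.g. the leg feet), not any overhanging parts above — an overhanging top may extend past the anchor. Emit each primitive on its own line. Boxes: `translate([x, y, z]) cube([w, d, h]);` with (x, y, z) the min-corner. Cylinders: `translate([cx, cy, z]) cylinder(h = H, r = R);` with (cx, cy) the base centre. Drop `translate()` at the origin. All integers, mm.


translate([468, 630, 0]) cylinder(h = 19, r = 160);
translate([468, 630, 19]) cylinder(h = 82, r = 34);
translate([468, 630, 101]) cylinder(h = 19, r = 160);


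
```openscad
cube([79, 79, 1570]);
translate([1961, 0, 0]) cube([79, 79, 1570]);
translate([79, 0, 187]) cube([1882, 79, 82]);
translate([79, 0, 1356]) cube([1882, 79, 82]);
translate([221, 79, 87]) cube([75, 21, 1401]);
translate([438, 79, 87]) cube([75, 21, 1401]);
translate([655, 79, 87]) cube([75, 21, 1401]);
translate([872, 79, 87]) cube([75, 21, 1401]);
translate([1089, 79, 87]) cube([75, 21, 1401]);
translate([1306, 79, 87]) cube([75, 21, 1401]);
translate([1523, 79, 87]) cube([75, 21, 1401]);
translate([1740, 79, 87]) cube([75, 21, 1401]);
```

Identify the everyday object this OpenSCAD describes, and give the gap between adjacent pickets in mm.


A fence section. The picket gap is 142 mm.

Two posts, two rails, 8 pickets — a fence section. Span 1882 mm holds 8 pickets of 75 mm with 9 equal gaps: ⌊(1882 − 8·75) / 9⌋ = 142 mm.


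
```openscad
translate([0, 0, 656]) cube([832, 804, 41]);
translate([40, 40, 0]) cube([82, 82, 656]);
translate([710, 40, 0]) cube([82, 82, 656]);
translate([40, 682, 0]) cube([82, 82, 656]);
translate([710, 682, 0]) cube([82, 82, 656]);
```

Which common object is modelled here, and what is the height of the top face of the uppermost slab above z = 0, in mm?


A table. The table height is 697 mm.

A 832×804×41 slab sits at z = 656 on four 82 mm square posts — a table. The top surface is at 656 + 41 = 697 mm.


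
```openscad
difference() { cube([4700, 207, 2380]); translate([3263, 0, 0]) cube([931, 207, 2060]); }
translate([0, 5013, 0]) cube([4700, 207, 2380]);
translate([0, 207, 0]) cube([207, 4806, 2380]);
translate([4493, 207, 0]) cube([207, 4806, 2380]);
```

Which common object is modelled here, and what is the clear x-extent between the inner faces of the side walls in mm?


A single room. The interior width is 4286 mm.

Four walls enclosing a rectangle with a door in the front wall — a room. Outside width 4700 minus two 207 mm walls gives 4286 mm.


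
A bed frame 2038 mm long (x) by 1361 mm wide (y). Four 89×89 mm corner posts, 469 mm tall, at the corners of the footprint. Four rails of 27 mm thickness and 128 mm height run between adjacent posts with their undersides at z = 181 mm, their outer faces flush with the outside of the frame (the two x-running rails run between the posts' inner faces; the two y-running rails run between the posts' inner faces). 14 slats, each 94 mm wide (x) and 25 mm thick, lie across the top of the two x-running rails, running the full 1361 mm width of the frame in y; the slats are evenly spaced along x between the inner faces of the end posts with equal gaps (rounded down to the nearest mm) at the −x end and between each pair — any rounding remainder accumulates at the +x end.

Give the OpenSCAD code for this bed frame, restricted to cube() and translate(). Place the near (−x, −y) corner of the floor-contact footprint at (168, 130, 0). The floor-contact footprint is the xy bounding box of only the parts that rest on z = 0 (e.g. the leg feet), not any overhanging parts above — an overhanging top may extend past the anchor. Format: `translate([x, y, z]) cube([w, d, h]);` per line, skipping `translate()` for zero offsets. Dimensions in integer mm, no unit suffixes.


translate([168, 130, 0]) cube([89, 89, 469]);
translate([168, 1402, 0]) cube([89, 89, 469]);
translate([2117, 130, 0]) cube([89, 89, 469]);
translate([2117, 1402, 0]) cube([89, 89, 469]);
translate([257, 130, 181]) cube([1860, 27, 128]);
translate([257, 1464, 181]) cube([1860, 27, 128]);
translate([168, 219, 181]) cube([27, 1183, 128]);
translate([2179, 219, 181]) cube([27, 1183, 128]);
translate([293, 130, 309]) cube([94, 1361, 25]);
translate([423, 130, 309]) cube([94, 1361, 25]);
translate([553, 130, 309]) cube([94, 1361, 25]);
translate([683, 130, 309]) cube([94, 1361, 25]);
translate([813, 130, 309]) cube([94, 1361, 25]);
translate([943, 130, 309]) cube([94, 1361, 25]);
translate([1073, 130, 309]) cube([94, 1361, 25]);
translate([1203, 130, 309]) cube([94, 1361, 25]);
translate([1333, 130, 309]) cube([94, 1361, 25]);
translate([1463, 130, 309]) cube([94, 1361, 25]);
translate([1593, 130, 309]) cube([94, 1361, 25]);
translate([1723, 130, 309]) cube([94, 1361, 25]);
translate([1853, 130, 309]) cube([94, 1361, 25]);
translate([1983, 130, 309]) cube([94, 1361, 25]);


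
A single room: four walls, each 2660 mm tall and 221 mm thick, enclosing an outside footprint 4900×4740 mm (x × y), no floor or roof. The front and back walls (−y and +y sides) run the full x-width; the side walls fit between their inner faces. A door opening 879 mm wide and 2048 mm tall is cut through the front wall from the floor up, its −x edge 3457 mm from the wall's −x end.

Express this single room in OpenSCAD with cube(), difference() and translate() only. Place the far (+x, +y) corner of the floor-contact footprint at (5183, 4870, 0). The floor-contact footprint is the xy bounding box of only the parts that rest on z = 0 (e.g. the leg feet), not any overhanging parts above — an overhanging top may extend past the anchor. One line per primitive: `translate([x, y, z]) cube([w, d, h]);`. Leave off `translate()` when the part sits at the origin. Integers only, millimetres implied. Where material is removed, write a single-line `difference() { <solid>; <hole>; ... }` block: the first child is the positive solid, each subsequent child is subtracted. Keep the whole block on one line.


difference() { translate([283, 130, 0]) cube([4900, 221, 2660]); translate([3740, 130, 0]) cube([879, 221, 2048]); }
translate([283, 4649, 0]) cube([4900, 221, 2660]);
translate([283, 351, 0]) cube([221, 4298, 2660]);
translate([4962, 351, 0]) cube([221, 4298, 2660]);


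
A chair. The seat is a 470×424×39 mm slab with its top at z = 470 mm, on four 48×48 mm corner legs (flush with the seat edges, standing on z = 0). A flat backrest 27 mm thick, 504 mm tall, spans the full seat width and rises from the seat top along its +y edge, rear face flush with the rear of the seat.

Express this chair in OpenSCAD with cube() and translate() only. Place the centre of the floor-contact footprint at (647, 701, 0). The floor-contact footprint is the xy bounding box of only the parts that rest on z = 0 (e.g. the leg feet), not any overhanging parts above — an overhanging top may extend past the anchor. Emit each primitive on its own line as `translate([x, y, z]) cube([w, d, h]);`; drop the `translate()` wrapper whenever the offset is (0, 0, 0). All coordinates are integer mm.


translate([412, 489, 431]) cube([470, 424, 39]);
translate([412, 489, 0]) cube([48, 48, 431]);
translate([834, 489, 0]) cube([48, 48, 431]);
translate([412, 865, 0]) cube([48, 48, 431]);
translate([834, 865, 0]) cube([48, 48, 431]);
translate([412, 886, 470]) cube([470, 27, 504]);


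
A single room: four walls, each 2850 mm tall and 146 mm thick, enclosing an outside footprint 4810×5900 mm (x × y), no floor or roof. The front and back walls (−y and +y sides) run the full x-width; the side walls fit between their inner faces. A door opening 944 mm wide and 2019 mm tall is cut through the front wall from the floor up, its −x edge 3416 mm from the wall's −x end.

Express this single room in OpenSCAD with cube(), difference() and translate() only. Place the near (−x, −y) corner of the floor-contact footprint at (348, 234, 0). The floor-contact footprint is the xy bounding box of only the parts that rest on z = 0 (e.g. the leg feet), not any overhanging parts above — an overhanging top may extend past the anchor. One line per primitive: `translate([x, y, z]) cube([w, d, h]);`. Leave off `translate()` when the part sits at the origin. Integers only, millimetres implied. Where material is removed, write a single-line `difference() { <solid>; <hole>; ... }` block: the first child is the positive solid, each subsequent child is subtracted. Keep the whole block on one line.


difference() { translate([348, 234, 0]) cube([4810, 146, 2850]); translate([3764, 234, 0]) cube([944, 146, 2019]); }
translate([348, 5988, 0]) cube([4810, 146, 2850]);
translate([348, 380, 0]) cube([146, 5608, 2850]);
translate([5012, 380, 0]) cube([146, 5608, 2850]);


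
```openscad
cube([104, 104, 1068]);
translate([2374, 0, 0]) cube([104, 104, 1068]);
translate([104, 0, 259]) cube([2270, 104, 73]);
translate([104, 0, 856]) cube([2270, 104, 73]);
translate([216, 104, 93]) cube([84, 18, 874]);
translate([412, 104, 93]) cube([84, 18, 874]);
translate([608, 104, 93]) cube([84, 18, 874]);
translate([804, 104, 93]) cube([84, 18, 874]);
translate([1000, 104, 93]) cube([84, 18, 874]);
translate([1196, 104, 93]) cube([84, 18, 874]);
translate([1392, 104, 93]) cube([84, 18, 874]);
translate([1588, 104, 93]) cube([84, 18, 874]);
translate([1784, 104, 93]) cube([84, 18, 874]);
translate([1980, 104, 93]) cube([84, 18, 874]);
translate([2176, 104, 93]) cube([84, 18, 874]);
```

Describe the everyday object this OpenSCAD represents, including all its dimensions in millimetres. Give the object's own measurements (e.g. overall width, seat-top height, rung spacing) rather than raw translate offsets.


A fence section. Two 104×104 mm posts, 1068 mm tall, stand on the floor with a clear span of 2270 mm between their inner faces. Two horizontal rails of 104×73 mm section span the gap between the posts with their undersides at z = 259 mm and z = 856 mm, flush with the posts' −y face. 11 pickets, each 84 mm wide, 18 mm thick and 874 mm tall, are fixed to the +y face of the rails with their bottoms at z = 93 mm, spaced across the span with a 112 mm gap after the −x post and between neighbouring pickets, with 114 mm left before the +x post.


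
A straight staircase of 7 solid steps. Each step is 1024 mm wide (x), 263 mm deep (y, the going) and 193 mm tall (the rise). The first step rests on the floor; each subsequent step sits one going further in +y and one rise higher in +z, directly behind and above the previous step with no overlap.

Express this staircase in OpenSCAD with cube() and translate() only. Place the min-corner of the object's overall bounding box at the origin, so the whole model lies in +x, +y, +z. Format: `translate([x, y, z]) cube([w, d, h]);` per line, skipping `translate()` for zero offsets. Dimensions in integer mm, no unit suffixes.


cube([1024, 263, 193]);
translate([0, 263, 193]) cube([1024, 263, 193]);
translate([0, 526, 386]) cube([1024, 263, 193]);
translate([0, 789, 579]) cube([1024, 263, 193]);
translate([0, 1052, 772]) cube([1024, 263, 193]);
translate([0, 1315, 965]) cube([1024, 263, 193]);
translate([0, 1578, 1158]) cube([1024, 263, 193]);


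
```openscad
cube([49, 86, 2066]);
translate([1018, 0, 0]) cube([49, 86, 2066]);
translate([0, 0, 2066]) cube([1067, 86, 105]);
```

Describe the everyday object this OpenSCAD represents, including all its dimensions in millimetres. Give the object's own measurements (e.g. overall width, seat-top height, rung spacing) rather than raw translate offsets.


A door frame. The clear opening is 969 mm wide and 2066 mm high. Two 49 mm wide jambs, 86 mm deep, stand either side of the opening from the floor to the top of the opening. A 105 mm thick head sits across the top of both jambs, spanning the full outside width of the frame.


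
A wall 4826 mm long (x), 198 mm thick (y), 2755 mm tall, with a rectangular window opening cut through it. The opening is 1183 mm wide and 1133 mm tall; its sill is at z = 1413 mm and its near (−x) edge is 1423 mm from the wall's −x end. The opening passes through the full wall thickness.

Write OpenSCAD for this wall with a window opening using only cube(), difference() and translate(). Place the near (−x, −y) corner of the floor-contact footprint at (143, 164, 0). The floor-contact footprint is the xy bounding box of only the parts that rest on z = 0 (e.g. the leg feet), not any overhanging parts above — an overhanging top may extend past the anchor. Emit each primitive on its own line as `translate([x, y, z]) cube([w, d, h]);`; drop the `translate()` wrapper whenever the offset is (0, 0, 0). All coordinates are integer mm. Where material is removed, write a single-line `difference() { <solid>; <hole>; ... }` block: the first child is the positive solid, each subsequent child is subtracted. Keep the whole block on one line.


difference() { translate([143, 164, 0]) cube([4826, 198, 2755]); translate([1566, 164, 1413]) cube([1183, 198, 1133]); }


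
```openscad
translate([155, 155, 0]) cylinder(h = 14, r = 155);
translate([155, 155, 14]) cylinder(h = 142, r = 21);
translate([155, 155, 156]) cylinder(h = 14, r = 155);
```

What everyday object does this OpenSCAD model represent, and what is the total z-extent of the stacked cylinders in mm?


A spool. The overall height is 170 mm.

Three coaxial cylinders, large–small–large — a spool. Two 14 mm flanges and a 142 mm core give 14 + 142 + 14 = 170 mm.


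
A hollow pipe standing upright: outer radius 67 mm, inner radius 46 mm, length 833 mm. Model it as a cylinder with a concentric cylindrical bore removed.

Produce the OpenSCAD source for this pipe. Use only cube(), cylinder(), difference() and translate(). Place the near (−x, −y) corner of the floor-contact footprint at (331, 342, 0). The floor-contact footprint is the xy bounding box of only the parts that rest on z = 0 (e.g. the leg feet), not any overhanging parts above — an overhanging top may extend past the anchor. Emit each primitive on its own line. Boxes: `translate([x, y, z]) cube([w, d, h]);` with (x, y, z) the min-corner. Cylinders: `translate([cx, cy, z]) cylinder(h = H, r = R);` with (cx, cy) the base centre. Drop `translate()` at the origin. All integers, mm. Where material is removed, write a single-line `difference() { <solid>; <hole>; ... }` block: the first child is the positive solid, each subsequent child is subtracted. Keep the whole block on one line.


difference() { translate([398, 409, 0]) cylinder(h = 833, r = 67); translate([398, 409, 0]) cylinder(h = 833, r = 46); }


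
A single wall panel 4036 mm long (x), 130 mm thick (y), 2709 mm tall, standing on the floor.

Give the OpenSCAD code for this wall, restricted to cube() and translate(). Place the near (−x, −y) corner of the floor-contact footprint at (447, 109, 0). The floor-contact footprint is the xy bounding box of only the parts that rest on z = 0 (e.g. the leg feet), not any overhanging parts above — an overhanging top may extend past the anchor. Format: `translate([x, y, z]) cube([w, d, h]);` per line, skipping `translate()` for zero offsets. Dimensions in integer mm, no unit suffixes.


translate([447, 109, 0]) cube([4036, 130, 2709]);


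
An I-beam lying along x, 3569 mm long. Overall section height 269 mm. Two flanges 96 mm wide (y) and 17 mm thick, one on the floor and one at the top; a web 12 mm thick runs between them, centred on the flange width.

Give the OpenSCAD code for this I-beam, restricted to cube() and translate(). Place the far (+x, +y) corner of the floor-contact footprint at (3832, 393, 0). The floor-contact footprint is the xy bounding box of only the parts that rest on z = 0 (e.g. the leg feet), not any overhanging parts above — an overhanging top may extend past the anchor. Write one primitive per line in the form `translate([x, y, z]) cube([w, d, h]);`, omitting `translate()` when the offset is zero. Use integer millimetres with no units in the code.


translate([263, 297, 0]) cube([3569, 96, 17]);
translate([263, 339, 17]) cube([3569, 12, 235]);
translate([263, 297, 252]) cube([3569, 96, 17]);


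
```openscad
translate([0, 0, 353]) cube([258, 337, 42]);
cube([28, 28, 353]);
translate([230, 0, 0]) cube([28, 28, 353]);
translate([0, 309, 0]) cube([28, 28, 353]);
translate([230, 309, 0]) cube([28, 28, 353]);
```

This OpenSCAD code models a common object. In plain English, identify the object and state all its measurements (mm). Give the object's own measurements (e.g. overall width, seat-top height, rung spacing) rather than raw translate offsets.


A simple wooden stool: a rectangular seat 258 mm (x) by 337 mm (y), 42 mm thick, top face at z = 395 mm, on four square legs, each 28×28 mm in cross-section. The legs rest on z = 0, each flush with a corner of the seat.


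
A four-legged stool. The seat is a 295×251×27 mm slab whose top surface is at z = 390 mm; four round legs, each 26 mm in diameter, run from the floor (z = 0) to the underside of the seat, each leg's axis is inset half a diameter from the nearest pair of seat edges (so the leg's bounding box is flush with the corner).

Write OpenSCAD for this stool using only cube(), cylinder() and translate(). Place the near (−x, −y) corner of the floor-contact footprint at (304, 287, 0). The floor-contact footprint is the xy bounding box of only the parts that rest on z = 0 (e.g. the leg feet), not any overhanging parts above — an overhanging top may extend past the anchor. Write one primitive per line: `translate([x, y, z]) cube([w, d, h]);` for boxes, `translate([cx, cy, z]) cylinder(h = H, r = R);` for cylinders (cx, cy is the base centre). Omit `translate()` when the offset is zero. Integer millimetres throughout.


// leg_h = 390 - 27 = 363
translate([304, 287, 363]) cube([295, 251, 27]);
translate([317, 300, 0]) cylinder(h = 363, r = 13);
translate([586, 300, 0]) cylinder(h = 363, r = 13);
translate([317, 525, 0]) cylinder(h = 363, r = 13);
translate([586, 525, 0]) cylinder(h = 363, r = 13);


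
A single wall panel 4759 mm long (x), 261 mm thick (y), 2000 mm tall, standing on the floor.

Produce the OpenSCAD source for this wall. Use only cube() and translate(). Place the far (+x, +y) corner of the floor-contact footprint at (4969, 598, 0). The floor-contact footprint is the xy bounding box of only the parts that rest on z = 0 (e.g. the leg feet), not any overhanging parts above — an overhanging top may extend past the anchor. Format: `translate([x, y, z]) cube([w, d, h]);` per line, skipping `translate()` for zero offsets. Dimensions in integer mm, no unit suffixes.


translate([210, 337, 0]) cube([4759, 261, 2000]);


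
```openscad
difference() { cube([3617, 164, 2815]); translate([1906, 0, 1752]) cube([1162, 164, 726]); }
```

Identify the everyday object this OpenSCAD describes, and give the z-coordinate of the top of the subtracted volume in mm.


A wall with a window opening. The window head height is 2478 mm.

A wall with a rectangular opening subtracted — a window. Sill at z = 1752, opening 726 mm tall, so the head is at 1752 + 726 = 2478 mm.


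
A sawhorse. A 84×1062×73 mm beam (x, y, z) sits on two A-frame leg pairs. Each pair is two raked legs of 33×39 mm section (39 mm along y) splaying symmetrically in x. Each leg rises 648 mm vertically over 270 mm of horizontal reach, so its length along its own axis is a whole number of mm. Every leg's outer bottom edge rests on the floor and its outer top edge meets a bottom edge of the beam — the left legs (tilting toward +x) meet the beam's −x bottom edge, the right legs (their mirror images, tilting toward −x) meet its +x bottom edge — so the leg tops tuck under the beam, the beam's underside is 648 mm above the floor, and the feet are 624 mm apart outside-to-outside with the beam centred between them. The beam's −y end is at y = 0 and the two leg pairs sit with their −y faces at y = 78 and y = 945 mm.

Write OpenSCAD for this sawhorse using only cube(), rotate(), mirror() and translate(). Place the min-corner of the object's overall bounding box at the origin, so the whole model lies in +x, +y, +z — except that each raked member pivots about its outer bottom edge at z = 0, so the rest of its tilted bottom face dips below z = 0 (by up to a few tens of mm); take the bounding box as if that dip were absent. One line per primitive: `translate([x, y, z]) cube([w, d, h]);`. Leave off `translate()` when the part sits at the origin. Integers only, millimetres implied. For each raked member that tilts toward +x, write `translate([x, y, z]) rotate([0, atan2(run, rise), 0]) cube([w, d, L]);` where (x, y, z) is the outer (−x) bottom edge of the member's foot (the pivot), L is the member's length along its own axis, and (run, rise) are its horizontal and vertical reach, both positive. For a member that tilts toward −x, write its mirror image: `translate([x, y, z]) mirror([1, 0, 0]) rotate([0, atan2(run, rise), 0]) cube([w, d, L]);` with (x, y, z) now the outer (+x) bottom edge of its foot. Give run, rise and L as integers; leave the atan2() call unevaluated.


// leg length = √(270² + 648²) = 702
// right-leg outer foot x = 2·270 + 84 = 624
// beam min-corner = (270, 0, 648)
translate([270, 0, 648]) cube([84, 1062, 73]);
translate([0, 78, 0]) rotate([0, atan2(270, 648), 0]) cube([33, 39, 702]);
translate([624, 78, 0]) mirror([1, 0, 0]) rotate([0, atan2(270, 648), 0]) cube([33, 39, 702]);
translate([0, 945, 0]) rotate([0, atan2(270, 648), 0]) cube([33, 39, 702]);
translate([624, 945, 0]) mirror([1, 0, 0]) rotate([0, atan2(270, 648), 0]) cube([33, 39, 702]);


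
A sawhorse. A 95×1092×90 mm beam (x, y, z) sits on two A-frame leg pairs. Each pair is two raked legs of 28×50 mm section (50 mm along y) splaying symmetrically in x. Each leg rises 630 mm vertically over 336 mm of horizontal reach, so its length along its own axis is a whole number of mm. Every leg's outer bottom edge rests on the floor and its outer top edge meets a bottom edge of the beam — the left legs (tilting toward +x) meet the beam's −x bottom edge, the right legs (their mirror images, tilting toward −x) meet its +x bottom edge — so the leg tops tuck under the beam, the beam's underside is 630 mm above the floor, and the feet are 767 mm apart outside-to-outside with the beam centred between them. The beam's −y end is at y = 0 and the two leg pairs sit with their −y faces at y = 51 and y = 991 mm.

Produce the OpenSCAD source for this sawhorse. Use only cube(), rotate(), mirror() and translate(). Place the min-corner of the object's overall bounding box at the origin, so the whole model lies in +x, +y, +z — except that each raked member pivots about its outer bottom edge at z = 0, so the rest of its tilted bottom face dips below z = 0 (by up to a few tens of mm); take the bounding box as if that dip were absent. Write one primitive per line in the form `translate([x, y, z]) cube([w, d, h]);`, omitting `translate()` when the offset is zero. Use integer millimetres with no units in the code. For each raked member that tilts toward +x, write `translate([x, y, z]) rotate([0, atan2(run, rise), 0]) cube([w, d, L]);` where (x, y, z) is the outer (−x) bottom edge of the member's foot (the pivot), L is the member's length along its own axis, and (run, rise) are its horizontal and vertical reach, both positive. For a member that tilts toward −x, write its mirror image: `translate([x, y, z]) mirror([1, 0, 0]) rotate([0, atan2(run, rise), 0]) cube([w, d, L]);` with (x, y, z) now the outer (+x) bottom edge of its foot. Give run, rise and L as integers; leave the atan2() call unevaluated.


// leg length = √(336² + 630²) = 714
// right-leg outer foot x = 2·336 + 95 = 767
// beam min-corner = (336, 0, 630)
translate([336, 0, 630]) cube([95, 1092, 90]);
translate([0, 51, 0]) rotate([0, atan2(336, 630), 0]) cube([28, 50, 714]);
translate([767, 51, 0]) mirror([1, 0, 0]) rotate([0, atan2(336, 630), 0]) cube([28, 50, 714]);
translate([0, 991, 0]) rotate([0, atan2(336, 630), 0]) cube([28, 50, 714]);
translate([767, 991, 0]) mirror([1, 0, 0]) rotate([0, atan2(336, 630), 0]) cube([28, 50, 714]);


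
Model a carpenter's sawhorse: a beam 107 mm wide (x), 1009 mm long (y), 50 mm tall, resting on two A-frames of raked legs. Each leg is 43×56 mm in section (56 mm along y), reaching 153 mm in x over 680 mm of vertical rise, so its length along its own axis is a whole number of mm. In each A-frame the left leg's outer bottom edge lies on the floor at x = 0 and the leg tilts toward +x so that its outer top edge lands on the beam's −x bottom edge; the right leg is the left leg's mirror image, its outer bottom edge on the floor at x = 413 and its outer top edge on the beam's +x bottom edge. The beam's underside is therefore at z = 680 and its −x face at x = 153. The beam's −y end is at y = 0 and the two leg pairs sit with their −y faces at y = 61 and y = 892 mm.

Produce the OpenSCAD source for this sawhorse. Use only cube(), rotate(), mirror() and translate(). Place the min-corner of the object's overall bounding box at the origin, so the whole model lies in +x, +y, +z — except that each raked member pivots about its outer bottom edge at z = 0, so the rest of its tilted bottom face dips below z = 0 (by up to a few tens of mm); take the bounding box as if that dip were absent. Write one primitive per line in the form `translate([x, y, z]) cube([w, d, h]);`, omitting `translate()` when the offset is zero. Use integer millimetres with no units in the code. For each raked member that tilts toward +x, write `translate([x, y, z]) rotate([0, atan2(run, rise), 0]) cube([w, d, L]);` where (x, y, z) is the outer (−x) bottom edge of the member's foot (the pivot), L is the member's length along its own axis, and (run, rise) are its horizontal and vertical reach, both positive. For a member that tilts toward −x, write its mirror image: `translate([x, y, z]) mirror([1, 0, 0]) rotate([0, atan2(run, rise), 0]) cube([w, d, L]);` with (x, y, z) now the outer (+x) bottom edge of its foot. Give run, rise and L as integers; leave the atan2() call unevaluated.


translate([153, 0, 680]) cube([107, 1009, 50]);
translate([0, 61, 0]) rotate([0, atan2(153, 680), 0]) cube([43, 56, 697]);
translate([413, 61, 0]) mirror([1, 0, 0]) rotate([0, atan2(153, 680), 0]) cube([43, 56, 697]);
translate([0, 892, 0]) rotate([0, atan2(153, 680), 0]) cube([43, 56, 697]);
translate([413, 892, 0]) mirror([1, 0, 0]) rotate([0, atan2(153, 680), 0]) cube([43, 56, 697]);


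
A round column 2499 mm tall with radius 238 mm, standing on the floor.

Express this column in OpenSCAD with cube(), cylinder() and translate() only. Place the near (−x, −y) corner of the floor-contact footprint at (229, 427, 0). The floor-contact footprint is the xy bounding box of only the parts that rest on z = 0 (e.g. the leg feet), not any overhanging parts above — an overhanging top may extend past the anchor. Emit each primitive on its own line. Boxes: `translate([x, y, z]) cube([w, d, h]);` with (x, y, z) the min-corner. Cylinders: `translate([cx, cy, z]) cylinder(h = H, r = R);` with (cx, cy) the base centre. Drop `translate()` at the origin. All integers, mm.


translate([467, 665, 0]) cylinder(h = 2499, r = 238);


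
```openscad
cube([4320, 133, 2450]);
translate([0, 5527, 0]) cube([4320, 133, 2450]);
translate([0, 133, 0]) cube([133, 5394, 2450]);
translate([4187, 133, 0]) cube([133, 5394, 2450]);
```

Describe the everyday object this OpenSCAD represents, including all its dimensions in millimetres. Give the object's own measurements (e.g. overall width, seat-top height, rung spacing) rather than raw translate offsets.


The wall frame of a small rectangular building: four walls, each 2450 mm tall and 133 mm thick, enclosing a footprint 4320 mm (x) by 5660 mm (y) outside-to-outside, with no floor or roof. The front and back walls (the −y and +y sides) span the full width; the two side walls fit between them.


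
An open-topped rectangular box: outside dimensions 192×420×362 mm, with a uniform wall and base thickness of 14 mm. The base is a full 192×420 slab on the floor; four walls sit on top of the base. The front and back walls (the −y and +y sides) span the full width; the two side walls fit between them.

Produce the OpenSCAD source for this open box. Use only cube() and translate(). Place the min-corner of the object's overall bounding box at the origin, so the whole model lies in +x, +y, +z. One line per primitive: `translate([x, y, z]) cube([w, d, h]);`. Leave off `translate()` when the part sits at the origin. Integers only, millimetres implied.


cube([192, 420, 14]);
translate([0, 0, 14]) cube([192, 14, 348]);
translate([0, 406, 14]) cube([192, 14, 348]);
translate([0, 14, 14]) cube([14, 392, 348]);
translate([178, 14, 14]) cube([14, 392, 348]);


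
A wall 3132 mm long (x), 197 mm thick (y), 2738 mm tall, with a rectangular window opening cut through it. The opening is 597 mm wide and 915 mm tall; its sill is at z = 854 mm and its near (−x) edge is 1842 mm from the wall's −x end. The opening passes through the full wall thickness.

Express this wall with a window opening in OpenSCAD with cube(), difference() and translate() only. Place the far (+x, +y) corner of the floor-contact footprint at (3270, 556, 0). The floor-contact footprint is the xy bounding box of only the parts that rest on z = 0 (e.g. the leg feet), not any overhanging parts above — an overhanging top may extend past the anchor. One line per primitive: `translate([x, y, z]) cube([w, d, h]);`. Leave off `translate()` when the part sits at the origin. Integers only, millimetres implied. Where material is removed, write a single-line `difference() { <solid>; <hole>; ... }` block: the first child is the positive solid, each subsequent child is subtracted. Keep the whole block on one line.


difference() { translate([138, 359, 0]) cube([3132, 197, 2738]); translate([1980, 359, 854]) cube([597, 197, 915]); }


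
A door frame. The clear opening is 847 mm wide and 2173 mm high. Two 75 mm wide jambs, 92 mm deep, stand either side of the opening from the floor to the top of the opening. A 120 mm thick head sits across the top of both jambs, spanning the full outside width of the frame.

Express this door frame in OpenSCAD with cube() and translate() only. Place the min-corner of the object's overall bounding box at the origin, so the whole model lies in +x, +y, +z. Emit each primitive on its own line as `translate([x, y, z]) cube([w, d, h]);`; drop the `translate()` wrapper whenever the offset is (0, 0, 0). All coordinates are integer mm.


cube([75, 92, 2173]);
translate([922, 0, 0]) cube([75, 92, 2173]);
translate([0, 0, 2173]) cube([997, 92, 120]);


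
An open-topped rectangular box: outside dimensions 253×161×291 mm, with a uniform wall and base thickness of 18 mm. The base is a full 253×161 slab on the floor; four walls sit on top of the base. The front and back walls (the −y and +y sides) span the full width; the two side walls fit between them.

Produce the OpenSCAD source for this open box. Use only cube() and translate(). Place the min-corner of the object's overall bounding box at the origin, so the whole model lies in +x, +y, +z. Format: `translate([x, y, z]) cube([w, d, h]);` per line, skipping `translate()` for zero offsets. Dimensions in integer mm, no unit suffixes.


cube([253, 161, 18]);
translate([0, 0, 18]) cube([253, 18, 273]);
translate([0, 143, 18]) cube([253, 18, 273]);
translate([0, 18, 18]) cube([18, 125, 273]);
translate([235, 18, 18]) cube([18, 125, 273]);


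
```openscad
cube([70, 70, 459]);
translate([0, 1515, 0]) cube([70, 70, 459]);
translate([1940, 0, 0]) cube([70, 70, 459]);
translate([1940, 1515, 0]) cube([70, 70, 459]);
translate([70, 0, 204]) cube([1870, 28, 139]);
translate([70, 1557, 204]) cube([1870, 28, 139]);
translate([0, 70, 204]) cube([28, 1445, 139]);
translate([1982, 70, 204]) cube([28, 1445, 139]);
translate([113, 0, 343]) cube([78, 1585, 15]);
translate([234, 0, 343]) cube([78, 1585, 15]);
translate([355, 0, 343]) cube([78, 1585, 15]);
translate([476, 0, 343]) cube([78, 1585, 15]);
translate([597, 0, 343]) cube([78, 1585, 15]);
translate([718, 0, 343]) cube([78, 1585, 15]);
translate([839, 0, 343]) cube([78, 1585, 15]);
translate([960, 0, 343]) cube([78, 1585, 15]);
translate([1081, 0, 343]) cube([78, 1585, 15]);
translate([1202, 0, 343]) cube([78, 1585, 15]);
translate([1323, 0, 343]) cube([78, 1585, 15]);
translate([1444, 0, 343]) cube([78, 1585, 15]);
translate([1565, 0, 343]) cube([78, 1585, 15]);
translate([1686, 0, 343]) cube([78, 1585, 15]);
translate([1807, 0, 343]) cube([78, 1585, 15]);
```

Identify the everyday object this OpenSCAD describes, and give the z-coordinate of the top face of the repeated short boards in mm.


A bed frame. The slat-top height is 358 mm.

Four posts, four rails, and a row of slats — a bed frame. Slats sit on the rails at z = 204 + 139 = 343; with slat thickness 15, the top is 358 mm.


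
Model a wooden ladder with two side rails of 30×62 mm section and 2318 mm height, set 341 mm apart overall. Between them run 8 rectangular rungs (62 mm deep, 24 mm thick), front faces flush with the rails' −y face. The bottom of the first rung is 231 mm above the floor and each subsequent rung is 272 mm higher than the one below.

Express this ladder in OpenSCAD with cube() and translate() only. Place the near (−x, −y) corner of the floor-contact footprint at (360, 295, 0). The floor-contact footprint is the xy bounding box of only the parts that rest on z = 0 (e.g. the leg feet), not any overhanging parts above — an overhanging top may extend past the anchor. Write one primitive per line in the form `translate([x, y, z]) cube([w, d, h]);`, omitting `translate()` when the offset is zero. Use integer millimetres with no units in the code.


// rung span = 341 - 2*30 = 281
// rung[k] z = 231 + k*272
translate([360, 295, 0]) cube([30, 62, 2318]);
translate([671, 295, 0]) cube([30, 62, 2318]);
translate([390, 295, 231]) cube([281, 62, 24]);
translate([390, 295, 503]) cube([281, 62, 24]);
translate([390, 295, 775]) cube([281, 62, 24]);
translate([390, 295, 1047]) cube([281, 62, 24]);
translate([390, 295, 1319]) cube([281, 62, 24]);
translate([390, 295, 1591]) cube([281, 62, 24]);
translate([390, 295, 1863]) cube([281, 62, 24]);
translate([390, 295, 2135]) cube([281, 62, 24]);


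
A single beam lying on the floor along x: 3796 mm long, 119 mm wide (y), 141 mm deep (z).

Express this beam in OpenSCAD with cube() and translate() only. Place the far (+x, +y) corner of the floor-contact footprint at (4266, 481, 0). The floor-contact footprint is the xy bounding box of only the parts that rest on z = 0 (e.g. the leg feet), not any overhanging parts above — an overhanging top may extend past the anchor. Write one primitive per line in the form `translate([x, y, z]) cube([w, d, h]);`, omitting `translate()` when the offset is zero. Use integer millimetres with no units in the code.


translate([470, 362, 0]) cube([3796, 119, 141]);


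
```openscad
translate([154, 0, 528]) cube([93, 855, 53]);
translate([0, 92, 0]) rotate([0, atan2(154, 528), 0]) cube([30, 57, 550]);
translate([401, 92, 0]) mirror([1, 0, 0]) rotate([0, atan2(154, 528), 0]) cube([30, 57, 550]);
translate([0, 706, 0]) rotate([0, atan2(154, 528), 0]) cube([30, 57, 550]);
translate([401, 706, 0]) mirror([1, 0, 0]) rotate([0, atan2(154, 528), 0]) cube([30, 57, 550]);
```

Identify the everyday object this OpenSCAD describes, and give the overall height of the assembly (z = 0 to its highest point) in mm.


A sawhorse. The overall height is 581 mm.

A beam across two mirrored pairs of raked legs — a sawhorse. The beam's underside is at z = 528 (matching the legs' vertical rise in atan2(154, 528)) and the beam is 53 mm tall, so its top is at 528 + 53 = 581 mm. The raked legs top out at the beam's underside, so that is the highest point.


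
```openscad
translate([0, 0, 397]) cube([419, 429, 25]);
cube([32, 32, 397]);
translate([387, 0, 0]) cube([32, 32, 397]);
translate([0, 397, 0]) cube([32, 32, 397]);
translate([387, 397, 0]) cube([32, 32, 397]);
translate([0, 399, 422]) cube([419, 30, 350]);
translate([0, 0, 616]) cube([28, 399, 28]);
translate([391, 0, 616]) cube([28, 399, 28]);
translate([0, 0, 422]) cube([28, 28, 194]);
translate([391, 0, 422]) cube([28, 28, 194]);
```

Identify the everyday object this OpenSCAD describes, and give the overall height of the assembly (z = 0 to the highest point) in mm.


A chair. The overall height is 772 mm.

A slab on four corner posts with a tall panel at the back — a chair. The seat slab sits at z = 397 with thickness 25, and the 350 mm backrest starts at the seat top, so the overall height is 397 + 25 + 350 = 772 mm.


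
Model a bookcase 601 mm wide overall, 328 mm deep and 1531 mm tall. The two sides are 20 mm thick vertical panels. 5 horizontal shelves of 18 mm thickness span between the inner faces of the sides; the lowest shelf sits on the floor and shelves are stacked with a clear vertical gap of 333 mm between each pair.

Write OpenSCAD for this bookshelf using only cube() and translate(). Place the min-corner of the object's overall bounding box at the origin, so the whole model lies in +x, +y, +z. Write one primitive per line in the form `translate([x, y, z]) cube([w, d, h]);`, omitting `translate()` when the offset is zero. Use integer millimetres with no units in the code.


cube([20, 328, 1531]);
translate([581, 0, 0]) cube([20, 328, 1531]);
translate([20, 0, 0]) cube([561, 328, 18]);
translate([20, 0, 351]) cube([561, 328, 18]);
translate([20, 0, 702]) cube([561, 328, 18]);
translate([20, 0, 1053]) cube([561, 328, 18]);
translate([20, 0, 1404]) cube([561, 328, 18]);
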